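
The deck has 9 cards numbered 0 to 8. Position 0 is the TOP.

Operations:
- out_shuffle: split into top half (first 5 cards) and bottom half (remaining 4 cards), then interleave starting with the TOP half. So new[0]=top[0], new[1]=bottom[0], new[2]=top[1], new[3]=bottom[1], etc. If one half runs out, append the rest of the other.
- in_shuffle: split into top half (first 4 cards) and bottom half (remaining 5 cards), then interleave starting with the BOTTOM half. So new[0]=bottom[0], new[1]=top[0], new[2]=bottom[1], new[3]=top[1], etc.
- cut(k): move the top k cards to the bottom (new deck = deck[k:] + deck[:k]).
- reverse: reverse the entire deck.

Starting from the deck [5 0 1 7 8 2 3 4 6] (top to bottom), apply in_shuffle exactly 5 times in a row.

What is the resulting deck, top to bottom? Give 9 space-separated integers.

Answer: 0 7 2 4 5 1 8 3 6

Derivation:
After op 1 (in_shuffle): [8 5 2 0 3 1 4 7 6]
After op 2 (in_shuffle): [3 8 1 5 4 2 7 0 6]
After op 3 (in_shuffle): [4 3 2 8 7 1 0 5 6]
After op 4 (in_shuffle): [7 4 1 3 0 2 5 8 6]
After op 5 (in_shuffle): [0 7 2 4 5 1 8 3 6]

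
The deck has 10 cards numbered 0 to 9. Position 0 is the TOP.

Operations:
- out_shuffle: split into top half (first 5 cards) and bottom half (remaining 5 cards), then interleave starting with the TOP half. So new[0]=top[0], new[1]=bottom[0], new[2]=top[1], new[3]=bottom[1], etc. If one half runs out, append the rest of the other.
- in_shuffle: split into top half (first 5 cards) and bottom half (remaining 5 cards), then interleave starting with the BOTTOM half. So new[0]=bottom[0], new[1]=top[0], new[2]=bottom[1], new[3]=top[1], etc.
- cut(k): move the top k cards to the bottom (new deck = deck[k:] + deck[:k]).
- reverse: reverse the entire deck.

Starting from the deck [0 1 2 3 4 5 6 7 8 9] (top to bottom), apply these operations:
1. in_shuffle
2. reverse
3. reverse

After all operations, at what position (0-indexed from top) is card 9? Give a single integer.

Answer: 8

Derivation:
After op 1 (in_shuffle): [5 0 6 1 7 2 8 3 9 4]
After op 2 (reverse): [4 9 3 8 2 7 1 6 0 5]
After op 3 (reverse): [5 0 6 1 7 2 8 3 9 4]
Card 9 is at position 8.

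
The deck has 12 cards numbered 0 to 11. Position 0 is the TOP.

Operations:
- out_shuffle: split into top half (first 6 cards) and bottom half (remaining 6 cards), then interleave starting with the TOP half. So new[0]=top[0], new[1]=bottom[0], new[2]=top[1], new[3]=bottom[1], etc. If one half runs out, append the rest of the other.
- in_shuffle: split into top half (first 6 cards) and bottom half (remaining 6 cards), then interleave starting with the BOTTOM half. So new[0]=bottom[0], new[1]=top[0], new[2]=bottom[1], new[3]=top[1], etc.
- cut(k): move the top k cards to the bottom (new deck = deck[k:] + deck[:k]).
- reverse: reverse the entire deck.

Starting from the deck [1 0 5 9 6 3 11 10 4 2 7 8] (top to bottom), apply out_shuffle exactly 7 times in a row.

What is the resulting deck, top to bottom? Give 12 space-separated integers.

Answer: 1 4 3 5 7 10 6 0 2 11 9 8

Derivation:
After op 1 (out_shuffle): [1 11 0 10 5 4 9 2 6 7 3 8]
After op 2 (out_shuffle): [1 9 11 2 0 6 10 7 5 3 4 8]
After op 3 (out_shuffle): [1 10 9 7 11 5 2 3 0 4 6 8]
After op 4 (out_shuffle): [1 2 10 3 9 0 7 4 11 6 5 8]
After op 5 (out_shuffle): [1 7 2 4 10 11 3 6 9 5 0 8]
After op 6 (out_shuffle): [1 3 7 6 2 9 4 5 10 0 11 8]
After op 7 (out_shuffle): [1 4 3 5 7 10 6 0 2 11 9 8]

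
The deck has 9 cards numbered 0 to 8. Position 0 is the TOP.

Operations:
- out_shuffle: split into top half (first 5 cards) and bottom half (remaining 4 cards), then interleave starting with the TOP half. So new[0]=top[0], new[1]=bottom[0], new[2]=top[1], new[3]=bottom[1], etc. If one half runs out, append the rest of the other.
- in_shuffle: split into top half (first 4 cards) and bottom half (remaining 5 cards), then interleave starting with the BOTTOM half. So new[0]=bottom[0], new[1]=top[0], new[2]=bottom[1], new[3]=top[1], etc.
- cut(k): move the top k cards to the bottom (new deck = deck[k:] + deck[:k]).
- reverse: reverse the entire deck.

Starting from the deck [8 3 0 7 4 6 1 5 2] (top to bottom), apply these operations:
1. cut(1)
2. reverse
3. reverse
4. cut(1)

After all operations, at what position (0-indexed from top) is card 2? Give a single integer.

After op 1 (cut(1)): [3 0 7 4 6 1 5 2 8]
After op 2 (reverse): [8 2 5 1 6 4 7 0 3]
After op 3 (reverse): [3 0 7 4 6 1 5 2 8]
After op 4 (cut(1)): [0 7 4 6 1 5 2 8 3]
Card 2 is at position 6.

Answer: 6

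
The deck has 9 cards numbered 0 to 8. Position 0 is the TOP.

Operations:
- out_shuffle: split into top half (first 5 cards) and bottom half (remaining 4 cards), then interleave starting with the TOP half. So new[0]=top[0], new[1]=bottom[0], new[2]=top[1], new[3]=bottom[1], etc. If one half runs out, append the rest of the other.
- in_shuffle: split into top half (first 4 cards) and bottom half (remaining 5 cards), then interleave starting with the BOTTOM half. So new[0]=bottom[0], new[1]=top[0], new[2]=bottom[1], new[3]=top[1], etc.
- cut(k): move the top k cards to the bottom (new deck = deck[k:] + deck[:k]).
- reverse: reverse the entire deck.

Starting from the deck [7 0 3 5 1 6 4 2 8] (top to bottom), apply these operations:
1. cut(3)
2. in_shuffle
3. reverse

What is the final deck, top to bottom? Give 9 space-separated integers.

After op 1 (cut(3)): [5 1 6 4 2 8 7 0 3]
After op 2 (in_shuffle): [2 5 8 1 7 6 0 4 3]
After op 3 (reverse): [3 4 0 6 7 1 8 5 2]

Answer: 3 4 0 6 7 1 8 5 2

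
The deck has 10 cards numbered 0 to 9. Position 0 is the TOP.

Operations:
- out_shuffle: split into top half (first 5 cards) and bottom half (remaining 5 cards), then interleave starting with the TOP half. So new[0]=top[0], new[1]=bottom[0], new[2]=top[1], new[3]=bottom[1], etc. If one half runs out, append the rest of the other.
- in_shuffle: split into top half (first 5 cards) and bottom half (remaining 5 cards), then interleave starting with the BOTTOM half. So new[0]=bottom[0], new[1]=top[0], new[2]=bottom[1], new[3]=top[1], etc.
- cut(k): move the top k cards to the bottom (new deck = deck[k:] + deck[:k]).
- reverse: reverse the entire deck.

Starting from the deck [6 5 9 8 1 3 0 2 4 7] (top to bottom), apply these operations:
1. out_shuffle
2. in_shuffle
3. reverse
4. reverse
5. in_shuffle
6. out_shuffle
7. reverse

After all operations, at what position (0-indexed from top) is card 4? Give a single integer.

Answer: 0

Derivation:
After op 1 (out_shuffle): [6 3 5 0 9 2 8 4 1 7]
After op 2 (in_shuffle): [2 6 8 3 4 5 1 0 7 9]
After op 3 (reverse): [9 7 0 1 5 4 3 8 6 2]
After op 4 (reverse): [2 6 8 3 4 5 1 0 7 9]
After op 5 (in_shuffle): [5 2 1 6 0 8 7 3 9 4]
After op 6 (out_shuffle): [5 8 2 7 1 3 6 9 0 4]
After op 7 (reverse): [4 0 9 6 3 1 7 2 8 5]
Card 4 is at position 0.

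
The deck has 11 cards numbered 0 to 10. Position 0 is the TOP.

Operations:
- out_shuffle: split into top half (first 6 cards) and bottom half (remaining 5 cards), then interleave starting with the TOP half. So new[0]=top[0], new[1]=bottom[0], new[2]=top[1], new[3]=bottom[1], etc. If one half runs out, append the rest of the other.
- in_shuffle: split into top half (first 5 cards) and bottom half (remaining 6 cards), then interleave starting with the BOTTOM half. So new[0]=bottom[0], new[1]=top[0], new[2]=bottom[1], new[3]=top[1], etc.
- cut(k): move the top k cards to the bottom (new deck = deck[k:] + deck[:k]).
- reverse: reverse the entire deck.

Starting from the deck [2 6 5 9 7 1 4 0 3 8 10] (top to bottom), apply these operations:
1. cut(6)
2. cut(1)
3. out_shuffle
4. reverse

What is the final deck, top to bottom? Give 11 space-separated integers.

After op 1 (cut(6)): [4 0 3 8 10 2 6 5 9 7 1]
After op 2 (cut(1)): [0 3 8 10 2 6 5 9 7 1 4]
After op 3 (out_shuffle): [0 5 3 9 8 7 10 1 2 4 6]
After op 4 (reverse): [6 4 2 1 10 7 8 9 3 5 0]

Answer: 6 4 2 1 10 7 8 9 3 5 0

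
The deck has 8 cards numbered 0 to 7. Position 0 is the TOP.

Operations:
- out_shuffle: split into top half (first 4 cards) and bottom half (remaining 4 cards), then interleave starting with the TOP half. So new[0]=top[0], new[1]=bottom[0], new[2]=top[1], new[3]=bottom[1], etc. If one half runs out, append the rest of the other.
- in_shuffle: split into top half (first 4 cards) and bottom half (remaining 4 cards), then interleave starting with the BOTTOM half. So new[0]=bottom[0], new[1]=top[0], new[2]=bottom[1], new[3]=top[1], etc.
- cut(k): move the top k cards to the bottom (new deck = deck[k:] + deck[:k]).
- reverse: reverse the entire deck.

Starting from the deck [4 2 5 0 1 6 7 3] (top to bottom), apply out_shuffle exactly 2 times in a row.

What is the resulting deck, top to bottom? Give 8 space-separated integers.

After op 1 (out_shuffle): [4 1 2 6 5 7 0 3]
After op 2 (out_shuffle): [4 5 1 7 2 0 6 3]

Answer: 4 5 1 7 2 0 6 3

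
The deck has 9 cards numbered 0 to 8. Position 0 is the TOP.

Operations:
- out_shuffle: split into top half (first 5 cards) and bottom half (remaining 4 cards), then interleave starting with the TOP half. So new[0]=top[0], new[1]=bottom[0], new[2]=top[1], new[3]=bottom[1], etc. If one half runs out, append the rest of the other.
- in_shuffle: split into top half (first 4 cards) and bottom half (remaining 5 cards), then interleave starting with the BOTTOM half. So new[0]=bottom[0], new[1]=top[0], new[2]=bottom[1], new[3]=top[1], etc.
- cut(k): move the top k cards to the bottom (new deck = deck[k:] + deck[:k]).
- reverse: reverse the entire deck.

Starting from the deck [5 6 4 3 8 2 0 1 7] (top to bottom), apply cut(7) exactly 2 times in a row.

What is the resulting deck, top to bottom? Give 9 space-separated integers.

Answer: 2 0 1 7 5 6 4 3 8

Derivation:
After op 1 (cut(7)): [1 7 5 6 4 3 8 2 0]
After op 2 (cut(7)): [2 0 1 7 5 6 4 3 8]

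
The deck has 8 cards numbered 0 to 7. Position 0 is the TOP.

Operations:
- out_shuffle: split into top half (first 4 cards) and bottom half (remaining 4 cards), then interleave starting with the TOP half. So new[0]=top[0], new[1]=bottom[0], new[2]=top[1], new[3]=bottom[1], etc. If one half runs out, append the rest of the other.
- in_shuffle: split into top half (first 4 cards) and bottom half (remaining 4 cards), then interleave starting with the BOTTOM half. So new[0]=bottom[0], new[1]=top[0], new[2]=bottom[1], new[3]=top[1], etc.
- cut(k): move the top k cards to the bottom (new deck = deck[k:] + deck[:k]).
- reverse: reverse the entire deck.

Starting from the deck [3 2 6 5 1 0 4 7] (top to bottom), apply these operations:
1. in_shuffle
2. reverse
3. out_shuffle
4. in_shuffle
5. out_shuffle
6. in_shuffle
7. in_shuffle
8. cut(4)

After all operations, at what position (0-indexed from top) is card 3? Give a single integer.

After op 1 (in_shuffle): [1 3 0 2 4 6 7 5]
After op 2 (reverse): [5 7 6 4 2 0 3 1]
After op 3 (out_shuffle): [5 2 7 0 6 3 4 1]
After op 4 (in_shuffle): [6 5 3 2 4 7 1 0]
After op 5 (out_shuffle): [6 4 5 7 3 1 2 0]
After op 6 (in_shuffle): [3 6 1 4 2 5 0 7]
After op 7 (in_shuffle): [2 3 5 6 0 1 7 4]
After op 8 (cut(4)): [0 1 7 4 2 3 5 6]
Card 3 is at position 5.

Answer: 5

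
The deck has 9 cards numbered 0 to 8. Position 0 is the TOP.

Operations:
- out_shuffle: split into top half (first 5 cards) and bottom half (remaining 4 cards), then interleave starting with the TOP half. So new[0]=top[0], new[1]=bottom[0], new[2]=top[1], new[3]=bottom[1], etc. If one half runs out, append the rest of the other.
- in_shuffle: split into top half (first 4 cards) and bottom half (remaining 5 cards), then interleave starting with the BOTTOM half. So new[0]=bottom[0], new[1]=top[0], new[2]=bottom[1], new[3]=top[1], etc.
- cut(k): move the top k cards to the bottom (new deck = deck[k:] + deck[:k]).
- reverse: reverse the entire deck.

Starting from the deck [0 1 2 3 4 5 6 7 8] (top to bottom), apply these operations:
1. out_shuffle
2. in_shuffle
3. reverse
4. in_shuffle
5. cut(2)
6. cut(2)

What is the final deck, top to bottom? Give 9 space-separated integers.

After op 1 (out_shuffle): [0 5 1 6 2 7 3 8 4]
After op 2 (in_shuffle): [2 0 7 5 3 1 8 6 4]
After op 3 (reverse): [4 6 8 1 3 5 7 0 2]
After op 4 (in_shuffle): [3 4 5 6 7 8 0 1 2]
After op 5 (cut(2)): [5 6 7 8 0 1 2 3 4]
After op 6 (cut(2)): [7 8 0 1 2 3 4 5 6]

Answer: 7 8 0 1 2 3 4 5 6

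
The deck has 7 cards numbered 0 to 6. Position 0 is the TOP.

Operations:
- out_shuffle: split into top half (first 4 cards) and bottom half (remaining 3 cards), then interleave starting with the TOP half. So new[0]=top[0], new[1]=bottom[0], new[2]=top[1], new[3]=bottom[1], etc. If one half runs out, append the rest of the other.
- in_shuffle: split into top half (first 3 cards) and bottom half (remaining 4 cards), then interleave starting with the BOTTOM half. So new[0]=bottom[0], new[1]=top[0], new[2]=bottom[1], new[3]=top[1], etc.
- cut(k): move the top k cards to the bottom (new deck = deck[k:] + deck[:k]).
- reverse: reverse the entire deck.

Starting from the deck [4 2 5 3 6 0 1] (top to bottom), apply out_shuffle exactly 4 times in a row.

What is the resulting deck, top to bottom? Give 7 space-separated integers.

Answer: 4 6 2 0 5 1 3

Derivation:
After op 1 (out_shuffle): [4 6 2 0 5 1 3]
After op 2 (out_shuffle): [4 5 6 1 2 3 0]
After op 3 (out_shuffle): [4 2 5 3 6 0 1]
After op 4 (out_shuffle): [4 6 2 0 5 1 3]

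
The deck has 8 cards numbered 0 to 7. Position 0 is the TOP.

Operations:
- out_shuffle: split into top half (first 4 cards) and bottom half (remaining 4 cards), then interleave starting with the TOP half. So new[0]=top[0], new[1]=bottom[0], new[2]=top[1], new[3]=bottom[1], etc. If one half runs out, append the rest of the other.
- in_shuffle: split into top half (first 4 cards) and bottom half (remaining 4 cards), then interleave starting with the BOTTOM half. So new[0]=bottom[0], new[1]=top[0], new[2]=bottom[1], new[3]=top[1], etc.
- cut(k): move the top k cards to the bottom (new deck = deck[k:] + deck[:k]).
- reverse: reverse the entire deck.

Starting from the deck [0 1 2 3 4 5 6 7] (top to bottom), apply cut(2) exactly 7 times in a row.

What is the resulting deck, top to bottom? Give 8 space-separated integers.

Answer: 6 7 0 1 2 3 4 5

Derivation:
After op 1 (cut(2)): [2 3 4 5 6 7 0 1]
After op 2 (cut(2)): [4 5 6 7 0 1 2 3]
After op 3 (cut(2)): [6 7 0 1 2 3 4 5]
After op 4 (cut(2)): [0 1 2 3 4 5 6 7]
After op 5 (cut(2)): [2 3 4 5 6 7 0 1]
After op 6 (cut(2)): [4 5 6 7 0 1 2 3]
After op 7 (cut(2)): [6 7 0 1 2 3 4 5]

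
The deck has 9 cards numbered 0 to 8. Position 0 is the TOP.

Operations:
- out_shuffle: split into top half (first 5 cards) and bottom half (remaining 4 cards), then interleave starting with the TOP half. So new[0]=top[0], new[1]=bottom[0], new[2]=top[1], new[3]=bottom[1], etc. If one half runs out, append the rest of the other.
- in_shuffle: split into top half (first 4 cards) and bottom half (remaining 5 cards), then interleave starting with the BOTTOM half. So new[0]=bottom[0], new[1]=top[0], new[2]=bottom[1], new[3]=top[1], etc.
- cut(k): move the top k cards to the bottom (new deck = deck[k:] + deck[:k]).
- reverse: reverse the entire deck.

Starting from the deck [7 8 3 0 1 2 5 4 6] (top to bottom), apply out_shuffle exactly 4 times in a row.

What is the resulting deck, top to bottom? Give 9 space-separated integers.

After op 1 (out_shuffle): [7 2 8 5 3 4 0 6 1]
After op 2 (out_shuffle): [7 4 2 0 8 6 5 1 3]
After op 3 (out_shuffle): [7 6 4 5 2 1 0 3 8]
After op 4 (out_shuffle): [7 1 6 0 4 3 5 8 2]

Answer: 7 1 6 0 4 3 5 8 2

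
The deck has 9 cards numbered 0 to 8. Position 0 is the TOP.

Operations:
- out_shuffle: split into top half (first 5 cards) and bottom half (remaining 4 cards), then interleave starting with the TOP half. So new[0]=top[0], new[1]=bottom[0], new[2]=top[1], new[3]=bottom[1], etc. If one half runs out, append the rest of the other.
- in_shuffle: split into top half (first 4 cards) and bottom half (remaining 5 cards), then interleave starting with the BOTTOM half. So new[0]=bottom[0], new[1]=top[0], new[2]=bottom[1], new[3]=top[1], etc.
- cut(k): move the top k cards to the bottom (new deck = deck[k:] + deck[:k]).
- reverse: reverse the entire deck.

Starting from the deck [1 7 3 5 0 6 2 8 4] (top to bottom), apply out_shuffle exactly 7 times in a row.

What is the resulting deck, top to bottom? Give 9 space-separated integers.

Answer: 1 6 7 2 3 8 5 4 0

Derivation:
After op 1 (out_shuffle): [1 6 7 2 3 8 5 4 0]
After op 2 (out_shuffle): [1 8 6 5 7 4 2 0 3]
After op 3 (out_shuffle): [1 4 8 2 6 0 5 3 7]
After op 4 (out_shuffle): [1 0 4 5 8 3 2 7 6]
After op 5 (out_shuffle): [1 3 0 2 4 7 5 6 8]
After op 6 (out_shuffle): [1 7 3 5 0 6 2 8 4]
After op 7 (out_shuffle): [1 6 7 2 3 8 5 4 0]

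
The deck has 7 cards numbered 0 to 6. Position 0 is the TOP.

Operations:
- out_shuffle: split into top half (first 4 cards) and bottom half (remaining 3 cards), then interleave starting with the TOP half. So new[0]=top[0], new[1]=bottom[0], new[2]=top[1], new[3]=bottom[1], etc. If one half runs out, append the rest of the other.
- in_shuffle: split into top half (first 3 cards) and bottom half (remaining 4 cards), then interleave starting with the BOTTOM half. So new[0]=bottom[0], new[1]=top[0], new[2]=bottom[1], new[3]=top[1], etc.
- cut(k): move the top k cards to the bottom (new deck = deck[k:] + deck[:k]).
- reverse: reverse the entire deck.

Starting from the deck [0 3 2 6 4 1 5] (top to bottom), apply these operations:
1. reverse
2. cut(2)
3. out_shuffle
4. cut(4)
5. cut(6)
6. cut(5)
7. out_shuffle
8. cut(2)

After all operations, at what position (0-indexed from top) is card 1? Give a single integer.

Answer: 6

Derivation:
After op 1 (reverse): [5 1 4 6 2 3 0]
After op 2 (cut(2)): [4 6 2 3 0 5 1]
After op 3 (out_shuffle): [4 0 6 5 2 1 3]
After op 4 (cut(4)): [2 1 3 4 0 6 5]
After op 5 (cut(6)): [5 2 1 3 4 0 6]
After op 6 (cut(5)): [0 6 5 2 1 3 4]
After op 7 (out_shuffle): [0 1 6 3 5 4 2]
After op 8 (cut(2)): [6 3 5 4 2 0 1]
Card 1 is at position 6.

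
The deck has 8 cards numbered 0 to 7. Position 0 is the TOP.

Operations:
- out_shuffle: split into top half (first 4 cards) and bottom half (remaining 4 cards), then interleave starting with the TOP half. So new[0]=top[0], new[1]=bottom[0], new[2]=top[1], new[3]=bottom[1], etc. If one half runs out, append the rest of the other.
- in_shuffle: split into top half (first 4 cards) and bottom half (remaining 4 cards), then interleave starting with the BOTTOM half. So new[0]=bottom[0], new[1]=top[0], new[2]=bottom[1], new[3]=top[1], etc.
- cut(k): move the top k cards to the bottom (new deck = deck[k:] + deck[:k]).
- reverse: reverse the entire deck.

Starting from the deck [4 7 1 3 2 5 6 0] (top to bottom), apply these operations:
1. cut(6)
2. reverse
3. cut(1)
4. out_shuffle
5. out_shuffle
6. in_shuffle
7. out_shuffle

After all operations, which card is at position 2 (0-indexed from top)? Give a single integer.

After op 1 (cut(6)): [6 0 4 7 1 3 2 5]
After op 2 (reverse): [5 2 3 1 7 4 0 6]
After op 3 (cut(1)): [2 3 1 7 4 0 6 5]
After op 4 (out_shuffle): [2 4 3 0 1 6 7 5]
After op 5 (out_shuffle): [2 1 4 6 3 7 0 5]
After op 6 (in_shuffle): [3 2 7 1 0 4 5 6]
After op 7 (out_shuffle): [3 0 2 4 7 5 1 6]
Position 2: card 2.

Answer: 2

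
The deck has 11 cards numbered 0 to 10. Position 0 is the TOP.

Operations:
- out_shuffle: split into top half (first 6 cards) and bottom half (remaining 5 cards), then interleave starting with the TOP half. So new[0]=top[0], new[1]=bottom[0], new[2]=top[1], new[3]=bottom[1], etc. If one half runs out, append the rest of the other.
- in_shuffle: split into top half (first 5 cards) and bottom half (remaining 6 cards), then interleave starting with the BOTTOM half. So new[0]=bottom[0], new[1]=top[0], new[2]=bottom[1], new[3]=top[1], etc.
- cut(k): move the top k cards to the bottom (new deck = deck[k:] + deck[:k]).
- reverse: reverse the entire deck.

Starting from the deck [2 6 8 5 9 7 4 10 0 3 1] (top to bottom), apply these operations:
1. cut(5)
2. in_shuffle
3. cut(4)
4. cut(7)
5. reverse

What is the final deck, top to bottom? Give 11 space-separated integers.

Answer: 9 3 5 0 8 10 6 4 2 7 1

Derivation:
After op 1 (cut(5)): [7 4 10 0 3 1 2 6 8 5 9]
After op 2 (in_shuffle): [1 7 2 4 6 10 8 0 5 3 9]
After op 3 (cut(4)): [6 10 8 0 5 3 9 1 7 2 4]
After op 4 (cut(7)): [1 7 2 4 6 10 8 0 5 3 9]
After op 5 (reverse): [9 3 5 0 8 10 6 4 2 7 1]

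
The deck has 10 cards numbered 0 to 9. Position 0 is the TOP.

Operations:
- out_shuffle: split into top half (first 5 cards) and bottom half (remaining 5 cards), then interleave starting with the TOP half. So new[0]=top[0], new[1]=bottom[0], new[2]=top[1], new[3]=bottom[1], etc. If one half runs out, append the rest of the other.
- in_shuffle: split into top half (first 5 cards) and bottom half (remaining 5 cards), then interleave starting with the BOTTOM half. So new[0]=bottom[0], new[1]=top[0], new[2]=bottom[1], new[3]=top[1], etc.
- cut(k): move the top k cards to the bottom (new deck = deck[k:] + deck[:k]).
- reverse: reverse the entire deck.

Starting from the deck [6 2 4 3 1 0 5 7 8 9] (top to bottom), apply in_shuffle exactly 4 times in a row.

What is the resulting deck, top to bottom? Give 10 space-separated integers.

After op 1 (in_shuffle): [0 6 5 2 7 4 8 3 9 1]
After op 2 (in_shuffle): [4 0 8 6 3 5 9 2 1 7]
After op 3 (in_shuffle): [5 4 9 0 2 8 1 6 7 3]
After op 4 (in_shuffle): [8 5 1 4 6 9 7 0 3 2]

Answer: 8 5 1 4 6 9 7 0 3 2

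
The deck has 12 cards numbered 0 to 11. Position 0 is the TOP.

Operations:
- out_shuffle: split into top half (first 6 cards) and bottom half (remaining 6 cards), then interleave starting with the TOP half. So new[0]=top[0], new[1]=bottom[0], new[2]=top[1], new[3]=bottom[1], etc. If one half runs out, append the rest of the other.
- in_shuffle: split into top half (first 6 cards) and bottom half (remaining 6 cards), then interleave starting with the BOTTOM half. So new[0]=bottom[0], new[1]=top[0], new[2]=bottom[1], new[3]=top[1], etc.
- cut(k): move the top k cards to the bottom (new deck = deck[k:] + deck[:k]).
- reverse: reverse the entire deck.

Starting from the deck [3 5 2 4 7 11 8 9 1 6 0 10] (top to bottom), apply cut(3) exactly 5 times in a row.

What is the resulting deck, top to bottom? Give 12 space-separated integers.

After op 1 (cut(3)): [4 7 11 8 9 1 6 0 10 3 5 2]
After op 2 (cut(3)): [8 9 1 6 0 10 3 5 2 4 7 11]
After op 3 (cut(3)): [6 0 10 3 5 2 4 7 11 8 9 1]
After op 4 (cut(3)): [3 5 2 4 7 11 8 9 1 6 0 10]
After op 5 (cut(3)): [4 7 11 8 9 1 6 0 10 3 5 2]

Answer: 4 7 11 8 9 1 6 0 10 3 5 2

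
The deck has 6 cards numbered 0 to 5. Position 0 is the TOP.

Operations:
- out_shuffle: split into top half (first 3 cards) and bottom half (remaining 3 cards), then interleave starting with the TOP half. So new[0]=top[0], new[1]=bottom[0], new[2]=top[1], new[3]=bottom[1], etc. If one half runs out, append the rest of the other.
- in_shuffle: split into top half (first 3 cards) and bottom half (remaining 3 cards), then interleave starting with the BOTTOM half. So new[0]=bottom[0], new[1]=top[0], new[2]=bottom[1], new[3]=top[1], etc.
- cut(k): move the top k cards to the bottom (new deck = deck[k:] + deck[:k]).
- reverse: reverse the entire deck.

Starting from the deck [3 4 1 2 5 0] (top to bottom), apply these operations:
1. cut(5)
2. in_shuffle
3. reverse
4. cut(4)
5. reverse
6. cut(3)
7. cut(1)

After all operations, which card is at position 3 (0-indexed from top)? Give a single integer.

After op 1 (cut(5)): [0 3 4 1 2 5]
After op 2 (in_shuffle): [1 0 2 3 5 4]
After op 3 (reverse): [4 5 3 2 0 1]
After op 4 (cut(4)): [0 1 4 5 3 2]
After op 5 (reverse): [2 3 5 4 1 0]
After op 6 (cut(3)): [4 1 0 2 3 5]
After op 7 (cut(1)): [1 0 2 3 5 4]
Position 3: card 3.

Answer: 3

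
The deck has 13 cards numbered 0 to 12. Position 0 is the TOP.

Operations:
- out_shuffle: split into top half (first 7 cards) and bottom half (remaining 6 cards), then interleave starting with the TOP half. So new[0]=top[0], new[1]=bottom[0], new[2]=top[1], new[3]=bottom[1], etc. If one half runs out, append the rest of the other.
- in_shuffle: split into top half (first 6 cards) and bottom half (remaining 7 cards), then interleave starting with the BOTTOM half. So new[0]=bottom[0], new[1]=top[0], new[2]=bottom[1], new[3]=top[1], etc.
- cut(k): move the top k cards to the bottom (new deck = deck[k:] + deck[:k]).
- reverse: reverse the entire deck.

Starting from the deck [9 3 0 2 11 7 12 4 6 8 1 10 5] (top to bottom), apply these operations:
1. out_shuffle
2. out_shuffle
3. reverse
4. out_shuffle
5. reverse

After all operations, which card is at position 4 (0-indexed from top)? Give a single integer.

Answer: 0

Derivation:
After op 1 (out_shuffle): [9 4 3 6 0 8 2 1 11 10 7 5 12]
After op 2 (out_shuffle): [9 1 4 11 3 10 6 7 0 5 8 12 2]
After op 3 (reverse): [2 12 8 5 0 7 6 10 3 11 4 1 9]
After op 4 (out_shuffle): [2 10 12 3 8 11 5 4 0 1 7 9 6]
After op 5 (reverse): [6 9 7 1 0 4 5 11 8 3 12 10 2]
Position 4: card 0.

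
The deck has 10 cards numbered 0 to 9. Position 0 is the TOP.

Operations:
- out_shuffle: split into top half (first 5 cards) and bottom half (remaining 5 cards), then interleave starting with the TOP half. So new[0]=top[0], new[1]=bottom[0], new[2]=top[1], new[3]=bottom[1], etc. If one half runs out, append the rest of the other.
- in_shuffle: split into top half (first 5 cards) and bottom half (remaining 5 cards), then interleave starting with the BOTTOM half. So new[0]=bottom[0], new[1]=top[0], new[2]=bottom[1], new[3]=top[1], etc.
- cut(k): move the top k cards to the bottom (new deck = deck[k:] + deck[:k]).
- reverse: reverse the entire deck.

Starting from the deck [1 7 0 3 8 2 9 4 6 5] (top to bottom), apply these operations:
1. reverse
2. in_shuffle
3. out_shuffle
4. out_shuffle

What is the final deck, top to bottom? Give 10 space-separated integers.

After op 1 (reverse): [5 6 4 9 2 8 3 0 7 1]
After op 2 (in_shuffle): [8 5 3 6 0 4 7 9 1 2]
After op 3 (out_shuffle): [8 4 5 7 3 9 6 1 0 2]
After op 4 (out_shuffle): [8 9 4 6 5 1 7 0 3 2]

Answer: 8 9 4 6 5 1 7 0 3 2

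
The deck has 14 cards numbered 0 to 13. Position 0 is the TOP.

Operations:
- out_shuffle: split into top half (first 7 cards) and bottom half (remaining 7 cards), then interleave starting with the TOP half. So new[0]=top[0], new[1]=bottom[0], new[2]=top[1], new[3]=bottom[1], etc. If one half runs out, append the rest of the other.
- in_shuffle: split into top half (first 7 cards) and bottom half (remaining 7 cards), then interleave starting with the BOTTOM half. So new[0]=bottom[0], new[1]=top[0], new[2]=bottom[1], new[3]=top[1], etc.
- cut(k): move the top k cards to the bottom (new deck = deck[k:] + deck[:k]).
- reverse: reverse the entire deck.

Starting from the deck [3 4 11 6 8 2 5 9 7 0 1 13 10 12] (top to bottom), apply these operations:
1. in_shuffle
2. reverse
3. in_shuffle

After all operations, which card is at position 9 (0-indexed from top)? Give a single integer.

Answer: 8

Derivation:
After op 1 (in_shuffle): [9 3 7 4 0 11 1 6 13 8 10 2 12 5]
After op 2 (reverse): [5 12 2 10 8 13 6 1 11 0 4 7 3 9]
After op 3 (in_shuffle): [1 5 11 12 0 2 4 10 7 8 3 13 9 6]
Position 9: card 8.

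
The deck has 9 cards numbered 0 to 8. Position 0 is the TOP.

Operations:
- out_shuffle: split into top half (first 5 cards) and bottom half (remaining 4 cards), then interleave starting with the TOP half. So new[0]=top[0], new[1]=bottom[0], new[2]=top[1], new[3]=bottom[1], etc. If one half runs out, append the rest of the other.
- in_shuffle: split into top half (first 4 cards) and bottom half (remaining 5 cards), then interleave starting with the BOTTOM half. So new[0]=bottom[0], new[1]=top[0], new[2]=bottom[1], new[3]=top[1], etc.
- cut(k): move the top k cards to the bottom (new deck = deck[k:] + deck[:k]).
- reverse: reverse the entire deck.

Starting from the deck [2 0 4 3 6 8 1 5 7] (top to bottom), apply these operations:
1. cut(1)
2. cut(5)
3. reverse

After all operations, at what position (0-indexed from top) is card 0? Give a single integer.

After op 1 (cut(1)): [0 4 3 6 8 1 5 7 2]
After op 2 (cut(5)): [1 5 7 2 0 4 3 6 8]
After op 3 (reverse): [8 6 3 4 0 2 7 5 1]
Card 0 is at position 4.

Answer: 4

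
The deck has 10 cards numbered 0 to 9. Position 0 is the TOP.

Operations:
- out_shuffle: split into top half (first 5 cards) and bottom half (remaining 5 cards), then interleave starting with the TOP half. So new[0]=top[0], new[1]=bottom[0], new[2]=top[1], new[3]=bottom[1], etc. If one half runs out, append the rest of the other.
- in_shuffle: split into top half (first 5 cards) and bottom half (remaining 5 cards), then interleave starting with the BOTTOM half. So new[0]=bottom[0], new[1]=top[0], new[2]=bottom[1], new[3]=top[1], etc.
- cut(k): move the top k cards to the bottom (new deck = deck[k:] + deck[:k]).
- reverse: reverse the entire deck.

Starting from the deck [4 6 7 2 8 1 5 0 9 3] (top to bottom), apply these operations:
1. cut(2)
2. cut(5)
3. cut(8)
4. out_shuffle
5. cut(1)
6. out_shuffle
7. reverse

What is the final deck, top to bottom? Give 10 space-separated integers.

After op 1 (cut(2)): [7 2 8 1 5 0 9 3 4 6]
After op 2 (cut(5)): [0 9 3 4 6 7 2 8 1 5]
After op 3 (cut(8)): [1 5 0 9 3 4 6 7 2 8]
After op 4 (out_shuffle): [1 4 5 6 0 7 9 2 3 8]
After op 5 (cut(1)): [4 5 6 0 7 9 2 3 8 1]
After op 6 (out_shuffle): [4 9 5 2 6 3 0 8 7 1]
After op 7 (reverse): [1 7 8 0 3 6 2 5 9 4]

Answer: 1 7 8 0 3 6 2 5 9 4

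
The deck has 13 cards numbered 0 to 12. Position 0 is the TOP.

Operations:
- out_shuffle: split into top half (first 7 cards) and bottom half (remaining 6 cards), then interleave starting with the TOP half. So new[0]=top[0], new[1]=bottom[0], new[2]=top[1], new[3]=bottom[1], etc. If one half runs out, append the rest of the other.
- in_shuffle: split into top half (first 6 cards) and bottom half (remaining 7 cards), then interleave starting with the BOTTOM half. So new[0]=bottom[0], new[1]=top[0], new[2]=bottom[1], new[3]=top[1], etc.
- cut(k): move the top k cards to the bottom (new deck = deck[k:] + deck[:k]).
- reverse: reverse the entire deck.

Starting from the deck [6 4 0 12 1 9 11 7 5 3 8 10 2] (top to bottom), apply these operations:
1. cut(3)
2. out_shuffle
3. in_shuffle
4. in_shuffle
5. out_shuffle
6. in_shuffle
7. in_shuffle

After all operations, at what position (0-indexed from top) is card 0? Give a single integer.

Answer: 2

Derivation:
After op 1 (cut(3)): [12 1 9 11 7 5 3 8 10 2 6 4 0]
After op 2 (out_shuffle): [12 8 1 10 9 2 11 6 7 4 5 0 3]
After op 3 (in_shuffle): [11 12 6 8 7 1 4 10 5 9 0 2 3]
After op 4 (in_shuffle): [4 11 10 12 5 6 9 8 0 7 2 1 3]
After op 5 (out_shuffle): [4 8 11 0 10 7 12 2 5 1 6 3 9]
After op 6 (in_shuffle): [12 4 2 8 5 11 1 0 6 10 3 7 9]
After op 7 (in_shuffle): [1 12 0 4 6 2 10 8 3 5 7 11 9]
Card 0 is at position 2.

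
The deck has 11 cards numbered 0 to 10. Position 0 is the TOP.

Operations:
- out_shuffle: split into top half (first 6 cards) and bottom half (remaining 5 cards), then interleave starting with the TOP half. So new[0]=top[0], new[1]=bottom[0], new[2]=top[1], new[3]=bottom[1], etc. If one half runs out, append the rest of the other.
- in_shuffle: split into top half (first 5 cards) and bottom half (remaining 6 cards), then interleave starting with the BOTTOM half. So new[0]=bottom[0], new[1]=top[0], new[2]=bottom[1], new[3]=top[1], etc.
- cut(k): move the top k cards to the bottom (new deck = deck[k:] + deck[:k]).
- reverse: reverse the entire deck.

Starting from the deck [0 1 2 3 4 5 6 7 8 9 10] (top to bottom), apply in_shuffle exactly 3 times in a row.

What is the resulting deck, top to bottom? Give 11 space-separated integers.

Answer: 6 2 9 5 1 8 4 0 7 3 10

Derivation:
After op 1 (in_shuffle): [5 0 6 1 7 2 8 3 9 4 10]
After op 2 (in_shuffle): [2 5 8 0 3 6 9 1 4 7 10]
After op 3 (in_shuffle): [6 2 9 5 1 8 4 0 7 3 10]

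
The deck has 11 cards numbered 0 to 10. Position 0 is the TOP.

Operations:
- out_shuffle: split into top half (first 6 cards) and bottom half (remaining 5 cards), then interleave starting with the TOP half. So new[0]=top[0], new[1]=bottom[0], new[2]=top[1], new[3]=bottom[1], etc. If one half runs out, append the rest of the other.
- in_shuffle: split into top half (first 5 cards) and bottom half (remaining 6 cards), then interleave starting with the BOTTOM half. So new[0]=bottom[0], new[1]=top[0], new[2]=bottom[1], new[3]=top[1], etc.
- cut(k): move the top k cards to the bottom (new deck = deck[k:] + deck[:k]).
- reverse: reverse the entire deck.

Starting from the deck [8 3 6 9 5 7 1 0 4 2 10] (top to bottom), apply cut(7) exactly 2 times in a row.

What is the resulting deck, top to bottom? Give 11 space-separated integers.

Answer: 9 5 7 1 0 4 2 10 8 3 6

Derivation:
After op 1 (cut(7)): [0 4 2 10 8 3 6 9 5 7 1]
After op 2 (cut(7)): [9 5 7 1 0 4 2 10 8 3 6]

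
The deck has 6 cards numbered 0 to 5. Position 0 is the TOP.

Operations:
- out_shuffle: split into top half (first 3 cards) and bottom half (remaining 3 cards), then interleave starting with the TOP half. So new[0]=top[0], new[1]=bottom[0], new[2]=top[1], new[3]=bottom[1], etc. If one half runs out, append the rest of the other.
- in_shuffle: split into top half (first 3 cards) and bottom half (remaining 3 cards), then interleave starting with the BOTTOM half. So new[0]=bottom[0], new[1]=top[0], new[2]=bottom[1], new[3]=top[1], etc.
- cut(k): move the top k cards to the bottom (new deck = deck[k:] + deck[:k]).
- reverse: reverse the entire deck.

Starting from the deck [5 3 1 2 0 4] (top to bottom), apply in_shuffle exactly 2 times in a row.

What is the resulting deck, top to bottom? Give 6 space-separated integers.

Answer: 3 2 4 5 1 0

Derivation:
After op 1 (in_shuffle): [2 5 0 3 4 1]
After op 2 (in_shuffle): [3 2 4 5 1 0]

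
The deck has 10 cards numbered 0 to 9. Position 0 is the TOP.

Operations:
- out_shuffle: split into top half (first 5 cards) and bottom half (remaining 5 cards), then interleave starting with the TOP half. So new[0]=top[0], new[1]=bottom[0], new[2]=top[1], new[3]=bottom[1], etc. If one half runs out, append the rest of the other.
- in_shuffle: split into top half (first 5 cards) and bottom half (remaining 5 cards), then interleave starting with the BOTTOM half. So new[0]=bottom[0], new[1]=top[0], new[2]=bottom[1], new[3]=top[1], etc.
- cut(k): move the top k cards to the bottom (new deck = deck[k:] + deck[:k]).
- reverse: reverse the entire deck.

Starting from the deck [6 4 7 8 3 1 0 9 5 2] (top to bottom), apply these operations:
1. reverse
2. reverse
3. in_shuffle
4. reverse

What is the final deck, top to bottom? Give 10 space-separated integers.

After op 1 (reverse): [2 5 9 0 1 3 8 7 4 6]
After op 2 (reverse): [6 4 7 8 3 1 0 9 5 2]
After op 3 (in_shuffle): [1 6 0 4 9 7 5 8 2 3]
After op 4 (reverse): [3 2 8 5 7 9 4 0 6 1]

Answer: 3 2 8 5 7 9 4 0 6 1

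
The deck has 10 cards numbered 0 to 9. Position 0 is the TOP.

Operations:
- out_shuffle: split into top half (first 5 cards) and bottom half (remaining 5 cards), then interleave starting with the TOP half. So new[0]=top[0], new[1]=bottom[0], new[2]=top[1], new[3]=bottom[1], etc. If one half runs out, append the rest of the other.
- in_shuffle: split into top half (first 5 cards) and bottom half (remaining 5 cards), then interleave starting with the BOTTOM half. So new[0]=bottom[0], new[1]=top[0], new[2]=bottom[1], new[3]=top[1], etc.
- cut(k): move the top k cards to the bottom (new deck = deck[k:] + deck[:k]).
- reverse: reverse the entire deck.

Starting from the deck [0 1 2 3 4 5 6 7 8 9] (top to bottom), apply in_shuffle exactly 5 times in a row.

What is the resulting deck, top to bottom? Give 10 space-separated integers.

Answer: 9 8 7 6 5 4 3 2 1 0

Derivation:
After op 1 (in_shuffle): [5 0 6 1 7 2 8 3 9 4]
After op 2 (in_shuffle): [2 5 8 0 3 6 9 1 4 7]
After op 3 (in_shuffle): [6 2 9 5 1 8 4 0 7 3]
After op 4 (in_shuffle): [8 6 4 2 0 9 7 5 3 1]
After op 5 (in_shuffle): [9 8 7 6 5 4 3 2 1 0]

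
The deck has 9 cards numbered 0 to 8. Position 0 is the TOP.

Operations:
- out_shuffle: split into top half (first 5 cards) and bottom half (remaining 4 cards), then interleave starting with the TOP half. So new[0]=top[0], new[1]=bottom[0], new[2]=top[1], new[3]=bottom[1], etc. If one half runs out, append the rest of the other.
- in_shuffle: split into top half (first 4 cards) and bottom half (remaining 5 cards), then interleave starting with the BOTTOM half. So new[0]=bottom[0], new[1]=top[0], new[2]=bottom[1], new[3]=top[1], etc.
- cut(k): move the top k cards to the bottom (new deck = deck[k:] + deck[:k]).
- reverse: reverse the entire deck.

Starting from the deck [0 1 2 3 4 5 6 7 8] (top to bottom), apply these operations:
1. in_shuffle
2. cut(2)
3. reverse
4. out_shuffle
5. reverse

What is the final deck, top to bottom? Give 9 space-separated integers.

After op 1 (in_shuffle): [4 0 5 1 6 2 7 3 8]
After op 2 (cut(2)): [5 1 6 2 7 3 8 4 0]
After op 3 (reverse): [0 4 8 3 7 2 6 1 5]
After op 4 (out_shuffle): [0 2 4 6 8 1 3 5 7]
After op 5 (reverse): [7 5 3 1 8 6 4 2 0]

Answer: 7 5 3 1 8 6 4 2 0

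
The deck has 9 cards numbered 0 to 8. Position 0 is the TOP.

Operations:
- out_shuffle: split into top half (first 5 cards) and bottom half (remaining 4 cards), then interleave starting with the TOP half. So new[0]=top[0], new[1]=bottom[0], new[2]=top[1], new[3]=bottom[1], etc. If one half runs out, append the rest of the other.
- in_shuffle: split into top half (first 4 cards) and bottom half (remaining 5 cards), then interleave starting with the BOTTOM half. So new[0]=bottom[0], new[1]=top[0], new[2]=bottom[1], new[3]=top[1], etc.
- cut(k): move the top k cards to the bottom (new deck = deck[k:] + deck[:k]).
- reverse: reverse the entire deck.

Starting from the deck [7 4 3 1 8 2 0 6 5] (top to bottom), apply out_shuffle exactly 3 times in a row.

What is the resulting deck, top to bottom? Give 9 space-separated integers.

After op 1 (out_shuffle): [7 2 4 0 3 6 1 5 8]
After op 2 (out_shuffle): [7 6 2 1 4 5 0 8 3]
After op 3 (out_shuffle): [7 5 6 0 2 8 1 3 4]

Answer: 7 5 6 0 2 8 1 3 4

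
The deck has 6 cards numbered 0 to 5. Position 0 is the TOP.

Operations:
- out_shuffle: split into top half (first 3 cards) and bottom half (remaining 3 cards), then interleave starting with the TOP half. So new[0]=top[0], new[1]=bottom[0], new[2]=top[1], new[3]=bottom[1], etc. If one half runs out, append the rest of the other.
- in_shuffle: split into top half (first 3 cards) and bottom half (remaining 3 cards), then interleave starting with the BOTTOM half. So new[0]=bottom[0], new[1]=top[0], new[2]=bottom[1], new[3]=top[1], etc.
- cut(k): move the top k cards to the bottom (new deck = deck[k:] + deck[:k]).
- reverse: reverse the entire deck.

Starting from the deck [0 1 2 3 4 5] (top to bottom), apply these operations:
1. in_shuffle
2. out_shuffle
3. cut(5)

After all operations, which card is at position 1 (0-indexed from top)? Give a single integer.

After op 1 (in_shuffle): [3 0 4 1 5 2]
After op 2 (out_shuffle): [3 1 0 5 4 2]
After op 3 (cut(5)): [2 3 1 0 5 4]
Position 1: card 3.

Answer: 3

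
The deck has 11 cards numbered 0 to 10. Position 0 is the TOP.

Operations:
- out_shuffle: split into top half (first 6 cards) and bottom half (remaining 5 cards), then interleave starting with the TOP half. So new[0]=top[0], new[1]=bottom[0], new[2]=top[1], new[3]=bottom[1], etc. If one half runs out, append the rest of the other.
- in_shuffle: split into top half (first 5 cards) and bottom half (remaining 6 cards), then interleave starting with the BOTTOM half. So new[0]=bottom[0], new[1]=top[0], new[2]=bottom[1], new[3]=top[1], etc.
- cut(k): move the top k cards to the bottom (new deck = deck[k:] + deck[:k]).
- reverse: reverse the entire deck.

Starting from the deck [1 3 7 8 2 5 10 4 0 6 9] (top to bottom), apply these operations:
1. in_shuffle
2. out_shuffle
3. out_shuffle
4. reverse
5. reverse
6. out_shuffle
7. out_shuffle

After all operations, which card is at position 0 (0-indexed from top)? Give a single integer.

Answer: 5

Derivation:
After op 1 (in_shuffle): [5 1 10 3 4 7 0 8 6 2 9]
After op 2 (out_shuffle): [5 0 1 8 10 6 3 2 4 9 7]
After op 3 (out_shuffle): [5 3 0 2 1 4 8 9 10 7 6]
After op 4 (reverse): [6 7 10 9 8 4 1 2 0 3 5]
After op 5 (reverse): [5 3 0 2 1 4 8 9 10 7 6]
After op 6 (out_shuffle): [5 8 3 9 0 10 2 7 1 6 4]
After op 7 (out_shuffle): [5 2 8 7 3 1 9 6 0 4 10]
Position 0: card 5.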